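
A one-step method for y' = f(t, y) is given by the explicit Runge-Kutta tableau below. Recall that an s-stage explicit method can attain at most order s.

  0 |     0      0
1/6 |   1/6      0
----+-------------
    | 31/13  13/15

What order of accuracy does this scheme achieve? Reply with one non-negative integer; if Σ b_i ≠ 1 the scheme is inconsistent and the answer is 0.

b = (31/13, 13/15)
c = (0, 1/6)
Σ b_i: 31/13·1 + 13/15·1 = 634/195 ≠ 1 ⇒ order 0.

0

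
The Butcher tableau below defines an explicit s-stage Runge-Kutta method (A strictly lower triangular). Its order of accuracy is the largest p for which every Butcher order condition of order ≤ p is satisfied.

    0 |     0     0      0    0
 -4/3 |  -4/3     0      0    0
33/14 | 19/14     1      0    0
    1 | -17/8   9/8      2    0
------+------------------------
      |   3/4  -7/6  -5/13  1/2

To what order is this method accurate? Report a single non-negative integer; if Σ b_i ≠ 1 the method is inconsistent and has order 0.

b = (3/4, -7/6, -5/13, 1/2)
c = (0, -4/3, 33/14, 1)
Ac = (0, 0, -4/3, 45/14)
Σ b_i: 3/4·1 + (-7/6)·1 + (-5/13)·1 + 1/2·1 = -47/156 ≠ 1 ⇒ order 0.

0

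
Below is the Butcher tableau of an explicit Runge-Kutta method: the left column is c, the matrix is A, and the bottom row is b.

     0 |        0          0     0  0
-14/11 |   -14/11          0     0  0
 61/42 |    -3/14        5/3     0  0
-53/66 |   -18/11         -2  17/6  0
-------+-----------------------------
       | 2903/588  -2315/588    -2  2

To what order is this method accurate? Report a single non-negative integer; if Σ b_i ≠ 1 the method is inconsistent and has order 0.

2

b = (2903/588, -2315/588, -2, 2)
c = (0, -14/11, 61/42, -53/66)
Ac = (0, 0, -70/33, 18463/2772)
Σ b_i: 2903/588·1 + (-2315/588)·1 + (-2)·1 + 2·1 = 1 ✓
b·c: (-2315/588)·(-14/11) + (-2)·61/42 + 2·(-53/66) = 1/2 ✓
b·c²: (-2315/588)·196/121 + (-2)·3721/1764 + 2·2809/4356 = -165535/17787 ≠ 1/3 ⇒ order 2.
b·Ac: (-2)·(-70/33) + 2·18463/2772 = 2213/126 ≠ 1/6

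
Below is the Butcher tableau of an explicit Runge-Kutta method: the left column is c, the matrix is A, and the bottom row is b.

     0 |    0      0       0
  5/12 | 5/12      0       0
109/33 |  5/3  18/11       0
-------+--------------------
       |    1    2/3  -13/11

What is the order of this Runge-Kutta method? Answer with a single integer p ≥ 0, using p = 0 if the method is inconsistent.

b = (1, 2/3, -13/11)
c = (0, 5/12, 109/33)
Ac = (0, 0, 15/22)
Σ b_i: 1·1 + 2/3·1 + (-13/11)·1 = 16/33 ≠ 1 ⇒ order 0.

0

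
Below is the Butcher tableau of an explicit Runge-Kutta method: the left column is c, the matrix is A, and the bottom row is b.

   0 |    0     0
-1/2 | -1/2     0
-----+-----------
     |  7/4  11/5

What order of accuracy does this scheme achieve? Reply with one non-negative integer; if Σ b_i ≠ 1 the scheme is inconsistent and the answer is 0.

b = (7/4, 11/5)
c = (0, -1/2)
Σ b_i: 7/4·1 + 11/5·1 = 79/20 ≠ 1 ⇒ order 0.

0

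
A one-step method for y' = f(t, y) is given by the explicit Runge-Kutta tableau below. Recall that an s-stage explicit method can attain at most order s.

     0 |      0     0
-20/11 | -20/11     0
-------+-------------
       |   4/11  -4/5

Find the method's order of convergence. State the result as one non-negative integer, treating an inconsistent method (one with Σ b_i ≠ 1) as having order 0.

b = (4/11, -4/5)
c = (0, -20/11)
Σ b_i: 4/11·1 + (-4/5)·1 = -24/55 ≠ 1 ⇒ order 0.

0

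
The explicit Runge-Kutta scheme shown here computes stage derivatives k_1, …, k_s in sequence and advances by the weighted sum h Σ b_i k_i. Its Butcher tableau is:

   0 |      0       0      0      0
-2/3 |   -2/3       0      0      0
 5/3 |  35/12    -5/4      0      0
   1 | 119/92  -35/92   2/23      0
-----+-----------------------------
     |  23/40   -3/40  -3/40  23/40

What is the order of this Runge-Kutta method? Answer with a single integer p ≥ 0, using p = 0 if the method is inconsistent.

4

b = (23/40, -3/40, -3/40, 23/40)
c = (0, -2/3, 5/3, 1)
Ac = (0, 0, 5/6, 55/138)
Σ b_i: 23/40·1 + (-3/40)·1 + (-3/40)·1 + 23/40·1 = 1 ✓
b·c: (-3/40)·(-2/3) + (-3/40)·5/3 + 23/40·1 = 1/2 ✓
b·c²: (-3/40)·4/9 + (-3/40)·25/9 + 23/40·1 = 1/3 ✓
b·Ac: (-3/40)·5/6 + 23/40·55/138 = 1/6 ✓
b·c³: (-3/40)·(-8/27) + (-3/40)·125/27 + 23/40·1 = 1/4 ✓
b·(c∘Ac): (-3/40)·25/18 + 23/40·55/138 = 1/8 ✓
b·Ac²: (-3/40)·(-5/9) + 23/40·5/69 = 1/12 ✓
b·A²c: 23/40·5/69 = 1/24 ✓; 4 stages ⇒ order 4.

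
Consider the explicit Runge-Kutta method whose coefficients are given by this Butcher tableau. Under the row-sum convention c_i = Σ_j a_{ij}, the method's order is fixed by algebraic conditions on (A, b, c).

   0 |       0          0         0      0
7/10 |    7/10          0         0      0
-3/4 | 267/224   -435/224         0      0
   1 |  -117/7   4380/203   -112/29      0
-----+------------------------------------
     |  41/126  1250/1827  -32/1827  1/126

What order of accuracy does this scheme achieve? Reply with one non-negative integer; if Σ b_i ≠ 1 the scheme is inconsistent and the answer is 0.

4

b = (41/126, 1250/1827, -32/1827, 1/126)
c = (0, 7/10, -3/4, 1)
Ac = (0, 0, -87/64, 18)
Σ b_i: 41/126·1 + 1250/1827·1 + (-32/1827)·1 + 1/126·1 = 1 ✓
b·c: 1250/1827·7/10 + (-32/1827)·(-3/4) + 1/126·1 = 1/2 ✓
b·c²: 1250/1827·49/100 + (-32/1827)·9/16 + 1/126·1 = 1/3 ✓
b·Ac: (-32/1827)·(-87/64) + 1/126·18 = 1/6 ✓
b·c³: 1250/1827·343/1000 + (-32/1827)·(-27/64) + 1/126·1 = 1/4 ✓
b·(c∘Ac): (-32/1827)·261/256 + 1/126·18 = 1/8 ✓
b·Ac²: (-32/1827)·(-609/640) + 1/126·42/5 = 1/12 ✓
b·A²c: 1/126·21/4 = 1/24 ✓; 4 stages ⇒ order 4.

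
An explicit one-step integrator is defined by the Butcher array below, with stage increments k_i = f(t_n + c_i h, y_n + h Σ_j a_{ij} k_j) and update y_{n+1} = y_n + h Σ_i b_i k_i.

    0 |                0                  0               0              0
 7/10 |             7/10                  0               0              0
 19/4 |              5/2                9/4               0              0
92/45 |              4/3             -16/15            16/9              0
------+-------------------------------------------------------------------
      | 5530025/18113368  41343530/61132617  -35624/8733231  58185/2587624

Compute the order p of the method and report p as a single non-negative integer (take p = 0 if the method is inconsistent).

b = (5530025/18113368, 41343530/61132617, -35624/8733231, 58185/2587624)
c = (0, 7/10, 19/4, 92/45)
Ac = (0, 0, 63/40, 1732/225)
Σ b_i: 5530025/18113368·1 + 41343530/61132617·1 + (-35624/8733231)·1 + 58185/2587624·1 = 1 ✓
b·c: 41343530/61132617·7/10 + (-35624/8733231)·19/4 + 58185/2587624·92/45 = 1/2 ✓
b·c²: 41343530/61132617·49/100 + (-35624/8733231)·361/16 + 58185/2587624·8464/2025 = 1/3 ✓
b·Ac: (-35624/8733231)·63/40 + 58185/2587624·1732/225 = 1/6 ✓
b·c³: 41343530/61132617·343/1000 + (-35624/8733231)·6859/64 + 58185/2587624·778688/91125 = -22797053/1746646200 ≠ 1/4 ⇒ order 3.
b·(c∘Ac): (-35624/8733231)·1197/160 + 58185/2587624·159344/10125 = 10459129/32345300 ≠ 1/8
b·Ac²: (-35624/8733231)·441/400 + 58185/2587624·44537/1125 = 34377247/38814360 ≠ 1/12
b·A²c: 58185/2587624·14/5 = 81459/1293812 ≠ 1/24

3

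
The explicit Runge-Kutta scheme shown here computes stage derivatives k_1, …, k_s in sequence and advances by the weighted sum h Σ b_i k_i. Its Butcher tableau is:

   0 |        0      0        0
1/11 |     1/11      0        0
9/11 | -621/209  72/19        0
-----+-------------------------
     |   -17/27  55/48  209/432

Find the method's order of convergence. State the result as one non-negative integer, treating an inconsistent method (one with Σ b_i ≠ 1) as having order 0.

3

b = (-17/27, 55/48, 209/432)
c = (0, 1/11, 9/11)
Ac = (0, 0, 72/209)
Σ b_i: (-17/27)·1 + 55/48·1 + 209/432·1 = 1 ✓
b·c: 55/48·1/11 + 209/432·9/11 = 1/2 ✓
b·c²: 55/48·1/121 + 209/432·81/121 = 1/3 ✓
b·Ac: 209/432·72/209 = 1/6 ✓; 3 stages ⇒ order 3.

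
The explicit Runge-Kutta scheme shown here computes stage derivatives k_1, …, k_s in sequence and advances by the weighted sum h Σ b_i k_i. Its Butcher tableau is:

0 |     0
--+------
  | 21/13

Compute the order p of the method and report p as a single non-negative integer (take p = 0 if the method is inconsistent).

b = (21/13)
c = (0)
Σ b_i: 21/13·1 = 21/13 ≠ 1 ⇒ order 0.

0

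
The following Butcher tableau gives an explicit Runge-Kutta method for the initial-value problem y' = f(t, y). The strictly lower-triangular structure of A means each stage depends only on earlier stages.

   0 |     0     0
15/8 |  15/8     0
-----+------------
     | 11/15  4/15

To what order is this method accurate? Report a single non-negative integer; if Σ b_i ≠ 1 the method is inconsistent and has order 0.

b = (11/15, 4/15)
c = (0, 15/8)
Σ b_i: 11/15·1 + 4/15·1 = 1 ✓
b·c: 4/15·15/8 = 1/2 ✓; 2 stages ⇒ order 2.

2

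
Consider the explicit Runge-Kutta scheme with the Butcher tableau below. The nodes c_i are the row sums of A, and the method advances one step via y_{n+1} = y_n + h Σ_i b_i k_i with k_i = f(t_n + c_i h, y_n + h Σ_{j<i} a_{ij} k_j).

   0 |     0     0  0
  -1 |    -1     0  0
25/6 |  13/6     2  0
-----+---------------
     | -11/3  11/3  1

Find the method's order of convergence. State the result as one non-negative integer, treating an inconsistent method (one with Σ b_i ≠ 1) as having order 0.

b = (-11/3, 11/3, 1)
c = (0, -1, 25/6)
Ac = (0, 0, -2)
Σ b_i: (-11/3)·1 + 11/3·1 + 1·1 = 1 ✓
b·c: 11/3·(-1) + 1·25/6 = 1/2 ✓
b·c²: 11/3·1 + 1·625/36 = 757/36 ≠ 1/3 ⇒ order 2.
b·Ac: 1·(-2) = -2 ≠ 1/6

2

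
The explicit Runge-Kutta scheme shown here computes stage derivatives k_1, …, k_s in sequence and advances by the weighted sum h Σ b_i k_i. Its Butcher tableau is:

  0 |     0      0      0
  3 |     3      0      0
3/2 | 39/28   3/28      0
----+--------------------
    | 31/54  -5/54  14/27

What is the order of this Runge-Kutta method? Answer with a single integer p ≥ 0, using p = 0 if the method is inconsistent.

3

b = (31/54, -5/54, 14/27)
c = (0, 3, 3/2)
Ac = (0, 0, 9/28)
Σ b_i: 31/54·1 + (-5/54)·1 + 14/27·1 = 1 ✓
b·c: (-5/54)·3 + 14/27·3/2 = 1/2 ✓
b·c²: (-5/54)·9 + 14/27·9/4 = 1/3 ✓
b·Ac: 14/27·9/28 = 1/6 ✓; 3 stages ⇒ order 3.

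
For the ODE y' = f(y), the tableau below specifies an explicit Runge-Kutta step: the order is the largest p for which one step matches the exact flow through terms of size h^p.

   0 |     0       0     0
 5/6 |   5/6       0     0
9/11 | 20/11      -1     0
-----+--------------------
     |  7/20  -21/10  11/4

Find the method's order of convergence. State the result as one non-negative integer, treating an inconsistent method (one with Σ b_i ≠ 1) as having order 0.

b = (7/20, -21/10, 11/4)
c = (0, 5/6, 9/11)
Ac = (0, 0, -5/6)
Σ b_i: 7/20·1 + (-21/10)·1 + 11/4·1 = 1 ✓
b·c: (-21/10)·5/6 + 11/4·9/11 = 1/2 ✓
b·c²: (-21/10)·25/36 + 11/4·81/121 = 101/264 ≠ 1/3 ⇒ order 2.
b·Ac: 11/4·(-5/6) = -55/24 ≠ 1/6

2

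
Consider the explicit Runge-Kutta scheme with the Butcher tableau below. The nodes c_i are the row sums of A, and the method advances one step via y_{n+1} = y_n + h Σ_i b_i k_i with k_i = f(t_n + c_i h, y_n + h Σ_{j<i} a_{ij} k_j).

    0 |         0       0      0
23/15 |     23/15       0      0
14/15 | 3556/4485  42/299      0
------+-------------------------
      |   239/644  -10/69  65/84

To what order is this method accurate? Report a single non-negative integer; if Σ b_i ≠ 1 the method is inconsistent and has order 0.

3

b = (239/644, -10/69, 65/84)
c = (0, 23/15, 14/15)
Ac = (0, 0, 14/65)
Σ b_i: 239/644·1 + (-10/69)·1 + 65/84·1 = 1 ✓
b·c: (-10/69)·23/15 + 65/84·14/15 = 1/2 ✓
b·c²: (-10/69)·529/225 + 65/84·196/225 = 1/3 ✓
b·Ac: 65/84·14/65 = 1/6 ✓; 3 stages ⇒ order 3.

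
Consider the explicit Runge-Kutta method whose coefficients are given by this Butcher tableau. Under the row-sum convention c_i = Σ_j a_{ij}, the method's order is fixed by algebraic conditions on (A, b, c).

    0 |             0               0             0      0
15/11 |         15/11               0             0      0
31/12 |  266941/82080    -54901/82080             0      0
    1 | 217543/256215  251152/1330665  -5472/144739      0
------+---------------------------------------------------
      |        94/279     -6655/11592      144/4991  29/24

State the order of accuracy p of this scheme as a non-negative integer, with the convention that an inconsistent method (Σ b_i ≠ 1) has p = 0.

4

b = (94/279, -6655/11592, 144/4991, 29/24)
c = (0, 15/11, 31/12, 1)
Ac = (0, 0, -4991/5472, 88/551)
Σ b_i: 94/279·1 + (-6655/11592)·1 + 144/4991·1 + 29/24·1 = 1 ✓
b·c: (-6655/11592)·15/11 + 144/4991·31/12 + 29/24·1 = 1/2 ✓
b·c²: (-6655/11592)·225/121 + 144/4991·961/144 + 29/24·1 = 1/3 ✓
b·Ac: 144/4991·(-4991/5472) + 29/24·88/551 = 1/6 ✓
b·c³: (-6655/11592)·3375/1331 + 144/4991·29791/1728 + 29/24·1 = 1/4 ✓
b·(c∘Ac): 144/4991·(-154721/65664) + 29/24·88/551 = 1/8 ✓
b·Ac²: 144/4991·(-24955/20064) + 29/24·598/6061 = 1/12 ✓
b·A²c: 29/24·1/29 = 1/24 ✓; 4 stages ⇒ order 4.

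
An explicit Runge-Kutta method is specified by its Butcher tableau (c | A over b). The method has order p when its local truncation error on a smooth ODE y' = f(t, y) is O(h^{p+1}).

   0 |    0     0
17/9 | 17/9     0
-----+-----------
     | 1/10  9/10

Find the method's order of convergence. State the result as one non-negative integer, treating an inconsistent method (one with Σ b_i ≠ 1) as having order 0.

1

b = (1/10, 9/10)
c = (0, 17/9)
Σ b_i: 1/10·1 + 9/10·1 = 1 ✓
b·c: 9/10·17/9 = 17/10 ≠ 1/2 ⇒ order 1.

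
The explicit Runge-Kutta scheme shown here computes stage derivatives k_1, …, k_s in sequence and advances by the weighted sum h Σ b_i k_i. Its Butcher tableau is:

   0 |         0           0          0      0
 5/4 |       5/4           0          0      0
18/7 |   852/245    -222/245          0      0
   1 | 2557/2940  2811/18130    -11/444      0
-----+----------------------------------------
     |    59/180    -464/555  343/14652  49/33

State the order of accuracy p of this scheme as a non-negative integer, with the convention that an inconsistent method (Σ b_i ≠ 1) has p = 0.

b = (59/180, -464/555, 343/14652, 49/33)
c = (0, 5/4, 18/7, 1)
Ac = (0, 0, -111/98, 51/392)
Σ b_i: 59/180·1 + (-464/555)·1 + 343/14652·1 + 49/33·1 = 1 ✓
b·c: (-464/555)·5/4 + 343/14652·18/7 + 49/33·1 = 1/2 ✓
b·c²: (-464/555)·25/16 + 343/14652·324/49 + 49/33·1 = 1/3 ✓
b·Ac: 343/14652·(-111/98) + 49/33·51/392 = 1/6 ✓
b·c³: (-464/555)·125/64 + 343/14652·5832/343 + 49/33·1 = 1/4 ✓
b·(c∘Ac): 343/14652·(-999/343) + 49/33·51/392 = 1/8 ✓
b·Ac²: 343/14652·(-555/392) + 49/33·123/1568 = 1/12 ✓
b·A²c: 49/33·11/392 = 1/24 ✓; 4 stages ⇒ order 4.

4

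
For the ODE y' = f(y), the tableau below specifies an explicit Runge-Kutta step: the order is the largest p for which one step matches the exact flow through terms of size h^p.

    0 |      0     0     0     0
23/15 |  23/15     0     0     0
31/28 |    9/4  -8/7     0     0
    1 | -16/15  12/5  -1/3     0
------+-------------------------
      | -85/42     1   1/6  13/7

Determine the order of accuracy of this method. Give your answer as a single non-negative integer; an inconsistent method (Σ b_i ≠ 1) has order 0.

b = (-85/42, 1, 1/6, 13/7)
c = (0, 23/15, 31/28, 1)
Ac = (0, 0, -184/105, 6953/2100)
Σ b_i: (-85/42)·1 + 1·1 + 1/6·1 + 13/7·1 = 1 ✓
b·c: 1·23/15 + 1/6·31/28 + 13/7·1 = 143/40 ≠ 1/2 ⇒ order 1.

1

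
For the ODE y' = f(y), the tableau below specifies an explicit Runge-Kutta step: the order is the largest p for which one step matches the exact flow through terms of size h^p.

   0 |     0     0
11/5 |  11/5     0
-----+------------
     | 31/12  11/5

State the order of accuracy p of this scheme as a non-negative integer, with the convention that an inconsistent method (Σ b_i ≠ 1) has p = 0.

0

b = (31/12, 11/5)
c = (0, 11/5)
Σ b_i: 31/12·1 + 11/5·1 = 287/60 ≠ 1 ⇒ order 0.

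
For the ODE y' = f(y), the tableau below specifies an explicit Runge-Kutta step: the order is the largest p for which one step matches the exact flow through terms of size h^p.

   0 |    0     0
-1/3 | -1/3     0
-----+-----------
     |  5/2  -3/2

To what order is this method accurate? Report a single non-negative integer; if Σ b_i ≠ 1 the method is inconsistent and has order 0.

b = (5/2, -3/2)
c = (0, -1/3)
Σ b_i: 5/2·1 + (-3/2)·1 = 1 ✓
b·c: (-3/2)·(-1/3) = 1/2 ✓; 2 stages ⇒ order 2.

2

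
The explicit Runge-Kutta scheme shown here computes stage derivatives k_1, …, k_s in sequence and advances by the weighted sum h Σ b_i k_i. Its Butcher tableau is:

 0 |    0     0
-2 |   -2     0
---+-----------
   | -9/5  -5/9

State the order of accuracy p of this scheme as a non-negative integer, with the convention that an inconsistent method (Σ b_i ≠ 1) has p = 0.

0

b = (-9/5, -5/9)
c = (0, -2)
Σ b_i: (-9/5)·1 + (-5/9)·1 = -106/45 ≠ 1 ⇒ order 0.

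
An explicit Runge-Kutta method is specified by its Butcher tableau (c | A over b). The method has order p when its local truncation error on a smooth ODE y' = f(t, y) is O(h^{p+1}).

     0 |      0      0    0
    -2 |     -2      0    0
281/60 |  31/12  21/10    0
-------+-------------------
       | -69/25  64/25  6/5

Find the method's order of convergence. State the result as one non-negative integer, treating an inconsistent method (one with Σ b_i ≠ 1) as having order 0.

2

b = (-69/25, 64/25, 6/5)
c = (0, -2, 281/60)
Ac = (0, 0, -21/5)
Σ b_i: (-69/25)·1 + 64/25·1 + 6/5·1 = 1 ✓
b·c: 64/25·(-2) + 6/5·281/60 = 1/2 ✓
b·c²: 64/25·4 + 6/5·78961/3600 = 109681/3000 ≠ 1/3 ⇒ order 2.
b·Ac: 6/5·(-21/5) = -126/25 ≠ 1/6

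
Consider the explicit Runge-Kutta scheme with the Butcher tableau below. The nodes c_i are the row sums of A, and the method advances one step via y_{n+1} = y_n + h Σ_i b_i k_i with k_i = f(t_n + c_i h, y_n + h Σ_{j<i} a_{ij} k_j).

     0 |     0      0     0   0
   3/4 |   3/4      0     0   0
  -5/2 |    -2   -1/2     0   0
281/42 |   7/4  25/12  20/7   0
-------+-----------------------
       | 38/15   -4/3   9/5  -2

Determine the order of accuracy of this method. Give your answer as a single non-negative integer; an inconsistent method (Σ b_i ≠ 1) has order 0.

1

b = (38/15, -4/3, 9/5, -2)
c = (0, 3/4, -5/2, 281/42)
Ac = (0, 0, -3/8, -625/112)
Σ b_i: 38/15·1 + (-4/3)·1 + 9/5·1 + (-2)·1 = 1 ✓
b·c: (-4/3)·3/4 + 9/5·(-5/2) + (-2)·281/42 = -793/42 ≠ 1/2 ⇒ order 1.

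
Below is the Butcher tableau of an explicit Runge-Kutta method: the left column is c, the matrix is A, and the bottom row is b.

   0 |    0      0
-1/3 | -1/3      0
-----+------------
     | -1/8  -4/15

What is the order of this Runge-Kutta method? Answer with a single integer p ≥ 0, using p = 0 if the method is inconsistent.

0

b = (-1/8, -4/15)
c = (0, -1/3)
Σ b_i: (-1/8)·1 + (-4/15)·1 = -47/120 ≠ 1 ⇒ order 0.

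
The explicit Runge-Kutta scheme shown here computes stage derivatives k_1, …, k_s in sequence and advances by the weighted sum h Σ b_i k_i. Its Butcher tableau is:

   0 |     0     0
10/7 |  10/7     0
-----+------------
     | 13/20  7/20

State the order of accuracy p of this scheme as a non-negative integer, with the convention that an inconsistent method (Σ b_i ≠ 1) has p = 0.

b = (13/20, 7/20)
c = (0, 10/7)
Σ b_i: 13/20·1 + 7/20·1 = 1 ✓
b·c: 7/20·10/7 = 1/2 ✓; 2 stages ⇒ order 2.

2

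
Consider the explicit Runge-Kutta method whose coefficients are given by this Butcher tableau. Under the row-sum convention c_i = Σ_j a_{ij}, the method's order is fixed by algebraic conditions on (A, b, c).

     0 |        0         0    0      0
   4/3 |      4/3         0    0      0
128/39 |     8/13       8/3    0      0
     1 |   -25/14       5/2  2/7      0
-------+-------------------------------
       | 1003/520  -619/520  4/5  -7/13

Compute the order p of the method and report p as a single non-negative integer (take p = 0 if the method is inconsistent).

b = (1003/520, -619/520, 4/5, -7/13)
c = (0, 4/3, 128/39, 1)
Ac = (0, 0, 32/9, 1166/273)
Σ b_i: 1003/520·1 + (-619/520)·1 + 4/5·1 + (-7/13)·1 = 1 ✓
b·c: (-619/520)·4/3 + 4/5·128/39 + (-7/13)·1 = 1/2 ✓
b·c²: (-619/520)·16/9 + 4/5·16384/1521 + (-7/13)·1 = 45347/7605 ≠ 1/3 ⇒ order 2.
b·Ac: 4/5·32/9 + (-7/13)·1166/273 = 4142/7605 ≠ 1/6

2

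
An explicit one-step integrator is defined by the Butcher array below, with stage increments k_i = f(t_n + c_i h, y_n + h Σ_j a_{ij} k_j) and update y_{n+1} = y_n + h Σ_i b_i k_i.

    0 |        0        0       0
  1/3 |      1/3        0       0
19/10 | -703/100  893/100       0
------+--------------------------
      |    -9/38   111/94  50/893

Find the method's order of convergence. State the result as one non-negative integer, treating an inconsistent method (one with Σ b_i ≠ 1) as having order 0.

3

b = (-9/38, 111/94, 50/893)
c = (0, 1/3, 19/10)
Ac = (0, 0, 893/300)
Σ b_i: (-9/38)·1 + 111/94·1 + 50/893·1 = 1 ✓
b·c: 111/94·1/3 + 50/893·19/10 = 1/2 ✓
b·c²: 111/94·1/9 + 50/893·361/100 = 1/3 ✓
b·Ac: 50/893·893/300 = 1/6 ✓; 3 stages ⇒ order 3.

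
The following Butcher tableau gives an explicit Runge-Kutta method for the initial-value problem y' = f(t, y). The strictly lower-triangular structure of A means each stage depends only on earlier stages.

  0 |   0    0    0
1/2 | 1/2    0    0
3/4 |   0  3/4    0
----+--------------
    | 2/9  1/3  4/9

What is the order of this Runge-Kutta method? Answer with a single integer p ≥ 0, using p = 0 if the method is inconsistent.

b = (2/9, 1/3, 4/9)
c = (0, 1/2, 3/4)
Ac = (0, 0, 3/8)
Σ b_i: 2/9·1 + 1/3·1 + 4/9·1 = 1 ✓
b·c: 1/3·1/2 + 4/9·3/4 = 1/2 ✓
b·c²: 1/3·1/4 + 4/9·9/16 = 1/3 ✓
b·Ac: 4/9·3/8 = 1/6 ✓; 3 stages ⇒ order 3.

3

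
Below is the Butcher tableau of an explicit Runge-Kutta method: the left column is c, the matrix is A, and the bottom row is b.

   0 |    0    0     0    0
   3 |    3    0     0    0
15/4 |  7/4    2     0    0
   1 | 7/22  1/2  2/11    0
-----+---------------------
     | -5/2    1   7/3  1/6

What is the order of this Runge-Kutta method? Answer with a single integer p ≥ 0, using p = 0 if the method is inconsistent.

1

b = (-5/2, 1, 7/3, 1/6)
c = (0, 3, 15/4, 1)
Ac = (0, 0, 6, 24/11)
Σ b_i: (-5/2)·1 + 1·1 + 7/3·1 + 1/6·1 = 1 ✓
b·c: 1·3 + 7/3·15/4 + 1/6·1 = 143/12 ≠ 1/2 ⇒ order 1.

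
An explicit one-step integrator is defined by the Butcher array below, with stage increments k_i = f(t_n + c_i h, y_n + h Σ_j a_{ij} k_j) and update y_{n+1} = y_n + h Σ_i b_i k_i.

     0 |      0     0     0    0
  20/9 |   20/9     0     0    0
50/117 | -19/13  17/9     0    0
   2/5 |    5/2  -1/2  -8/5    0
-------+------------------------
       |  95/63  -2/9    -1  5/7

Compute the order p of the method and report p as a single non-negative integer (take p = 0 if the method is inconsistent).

1

b = (95/63, -2/9, -1, 5/7)
c = (0, 20/9, 50/117, 2/5)
Ac = (0, 0, 340/81, -70/39)
Σ b_i: 95/63·1 + (-2/9)·1 + (-1)·1 + 5/7·1 = 1 ✓
b·c: (-2/9)·20/9 + (-1)·50/117 + 5/7·2/5 = -4684/7371 ≠ 1/2 ⇒ order 1.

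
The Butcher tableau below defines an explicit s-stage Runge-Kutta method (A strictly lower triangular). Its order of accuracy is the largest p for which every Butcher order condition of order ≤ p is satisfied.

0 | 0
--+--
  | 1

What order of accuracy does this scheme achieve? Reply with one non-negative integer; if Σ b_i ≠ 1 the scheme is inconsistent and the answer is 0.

1

b = (1)
c = (0)
Σ b_i: 1·1 = 1 ✓; 1 stage ⇒ order 1.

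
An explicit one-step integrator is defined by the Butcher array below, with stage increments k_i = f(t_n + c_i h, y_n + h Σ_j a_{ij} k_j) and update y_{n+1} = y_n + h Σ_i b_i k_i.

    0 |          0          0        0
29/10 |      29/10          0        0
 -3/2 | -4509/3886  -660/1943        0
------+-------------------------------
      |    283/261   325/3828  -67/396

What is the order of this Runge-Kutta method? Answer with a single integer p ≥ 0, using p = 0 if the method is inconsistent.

3

b = (283/261, 325/3828, -67/396)
c = (0, 29/10, -3/2)
Ac = (0, 0, -66/67)
Σ b_i: 283/261·1 + 325/3828·1 + (-67/396)·1 = 1 ✓
b·c: 325/3828·29/10 + (-67/396)·(-3/2) = 1/2 ✓
b·c²: 325/3828·841/100 + (-67/396)·9/4 = 1/3 ✓
b·Ac: (-67/396)·(-66/67) = 1/6 ✓; 3 stages ⇒ order 3.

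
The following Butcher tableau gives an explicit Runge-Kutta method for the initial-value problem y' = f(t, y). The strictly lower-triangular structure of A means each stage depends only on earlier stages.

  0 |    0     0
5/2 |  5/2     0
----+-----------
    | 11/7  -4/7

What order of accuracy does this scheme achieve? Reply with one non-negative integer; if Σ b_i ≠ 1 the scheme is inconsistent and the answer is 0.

1

b = (11/7, -4/7)
c = (0, 5/2)
Σ b_i: 11/7·1 + (-4/7)·1 = 1 ✓
b·c: (-4/7)·5/2 = -10/7 ≠ 1/2 ⇒ order 1.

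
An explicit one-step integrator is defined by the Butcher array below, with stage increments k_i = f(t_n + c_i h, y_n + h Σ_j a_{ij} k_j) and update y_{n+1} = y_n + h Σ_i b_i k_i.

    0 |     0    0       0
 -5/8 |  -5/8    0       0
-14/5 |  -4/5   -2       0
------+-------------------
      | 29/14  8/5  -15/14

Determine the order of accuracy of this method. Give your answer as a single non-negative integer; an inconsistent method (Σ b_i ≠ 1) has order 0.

b = (29/14, 8/5, -15/14)
c = (0, -5/8, -14/5)
Ac = (0, 0, 5/4)
Σ b_i: 29/14·1 + 8/5·1 + (-15/14)·1 = 13/5 ≠ 1 ⇒ order 0.

0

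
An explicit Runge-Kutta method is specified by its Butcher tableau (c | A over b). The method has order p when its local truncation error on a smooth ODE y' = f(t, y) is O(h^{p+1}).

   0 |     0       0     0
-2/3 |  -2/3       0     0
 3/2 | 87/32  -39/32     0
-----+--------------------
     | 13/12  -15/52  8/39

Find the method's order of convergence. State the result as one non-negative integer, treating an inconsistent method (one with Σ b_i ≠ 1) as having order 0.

b = (13/12, -15/52, 8/39)
c = (0, -2/3, 3/2)
Ac = (0, 0, 13/16)
Σ b_i: 13/12·1 + (-15/52)·1 + 8/39·1 = 1 ✓
b·c: (-15/52)·(-2/3) + 8/39·3/2 = 1/2 ✓
b·c²: (-15/52)·4/9 + 8/39·9/4 = 1/3 ✓
b·Ac: 8/39·13/16 = 1/6 ✓; 3 stages ⇒ order 3.

3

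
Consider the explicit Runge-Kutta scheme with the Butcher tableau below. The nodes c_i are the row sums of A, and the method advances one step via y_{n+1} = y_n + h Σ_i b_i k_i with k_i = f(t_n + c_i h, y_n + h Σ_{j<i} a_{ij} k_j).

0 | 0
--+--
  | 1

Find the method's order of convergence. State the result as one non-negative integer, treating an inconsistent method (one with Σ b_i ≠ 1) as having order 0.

1

b = (1)
c = (0)
Σ b_i: 1·1 = 1 ✓; 1 stage ⇒ order 1.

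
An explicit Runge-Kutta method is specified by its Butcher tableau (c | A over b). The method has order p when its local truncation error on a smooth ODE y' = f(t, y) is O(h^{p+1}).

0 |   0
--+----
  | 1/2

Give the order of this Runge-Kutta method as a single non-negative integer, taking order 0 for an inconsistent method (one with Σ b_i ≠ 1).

0

b = (1/2)
c = (0)
Σ b_i: 1/2·1 = 1/2 ≠ 1 ⇒ order 0.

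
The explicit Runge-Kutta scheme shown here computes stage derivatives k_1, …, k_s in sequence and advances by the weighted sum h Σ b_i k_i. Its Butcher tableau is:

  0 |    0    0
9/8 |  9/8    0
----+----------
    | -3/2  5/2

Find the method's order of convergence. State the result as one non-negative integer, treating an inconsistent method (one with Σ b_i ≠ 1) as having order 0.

1

b = (-3/2, 5/2)
c = (0, 9/8)
Σ b_i: (-3/2)·1 + 5/2·1 = 1 ✓
b·c: 5/2·9/8 = 45/16 ≠ 1/2 ⇒ order 1.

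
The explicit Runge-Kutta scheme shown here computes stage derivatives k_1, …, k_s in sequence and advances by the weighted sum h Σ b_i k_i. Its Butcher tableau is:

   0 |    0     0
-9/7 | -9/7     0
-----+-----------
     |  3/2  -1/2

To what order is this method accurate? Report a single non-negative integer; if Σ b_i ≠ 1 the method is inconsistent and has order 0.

1

b = (3/2, -1/2)
c = (0, -9/7)
Σ b_i: 3/2·1 + (-1/2)·1 = 1 ✓
b·c: (-1/2)·(-9/7) = 9/14 ≠ 1/2 ⇒ order 1.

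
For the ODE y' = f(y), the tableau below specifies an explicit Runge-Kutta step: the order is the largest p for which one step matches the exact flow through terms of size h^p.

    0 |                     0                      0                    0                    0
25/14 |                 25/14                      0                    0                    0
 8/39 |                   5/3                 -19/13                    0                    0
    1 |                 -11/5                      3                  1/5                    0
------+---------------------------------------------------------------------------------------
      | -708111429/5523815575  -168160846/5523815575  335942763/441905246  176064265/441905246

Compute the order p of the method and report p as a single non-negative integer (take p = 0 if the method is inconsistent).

3

b = (-708111429/5523815575, -168160846/5523815575, 335942763/441905246, 176064265/441905246)
c = (0, 25/14, 8/39, 1)
Ac = (0, 0, -475/182, 14737/2730)
Σ b_i: (-708111429/5523815575)·1 + (-168160846/5523815575)·1 + 335942763/441905246·1 + 176064265/441905246·1 = 1 ✓
b·c: (-168160846/5523815575)·25/14 + 335942763/441905246·8/39 + 176064265/441905246·1 = 1/2 ✓
b·c²: (-168160846/5523815575)·625/196 + 335942763/441905246·64/1521 + 176064265/441905246·1 = 1/3 ✓
b·Ac: 335942763/441905246·(-475/182) + 176064265/441905246·14737/2730 = 1/6 ✓
b·c³: (-168160846/5523815575)·15625/2744 + 335942763/441905246·512/59319 + 176064265/441905246·1 = 167665685507/723840792948 ≠ 1/4 ⇒ order 3.
b·(c∘Ac): 335942763/441905246·(-1900/3549) + 176064265/441905246·14737/2730 = 32364089297/18560020332 ≠ 1/8
b·Ac²: 335942763/441905246·(-11875/2548) + 176064265/441905246·14271919/1490580 = 28104010543/103405827564 ≠ 1/12
b·A²c: 176064265/441905246·(-95/182) = -1286623475/6186673444 ≠ 1/24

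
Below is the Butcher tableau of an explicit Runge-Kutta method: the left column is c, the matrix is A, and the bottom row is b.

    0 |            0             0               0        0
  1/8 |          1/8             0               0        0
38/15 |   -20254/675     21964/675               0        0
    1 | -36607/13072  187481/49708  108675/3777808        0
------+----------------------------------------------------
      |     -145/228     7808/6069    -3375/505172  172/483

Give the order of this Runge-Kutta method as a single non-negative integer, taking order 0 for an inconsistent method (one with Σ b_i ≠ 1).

b = (-145/228, 7808/6069, -3375/505172, 172/483)
c = (0, 1/8, 38/15, 1)
Ac = (0, 0, 5491/1350, 749/1376)
Σ b_i: (-145/228)·1 + 7808/6069·1 + (-3375/505172)·1 + 172/483·1 = 1 ✓
b·c: 7808/6069·1/8 + (-3375/505172)·38/15 + 172/483·1 = 1/2 ✓
b·c²: 7808/6069·1/64 + (-3375/505172)·1444/225 + 172/483·1 = 1/3 ✓
b·Ac: (-3375/505172)·5491/1350 + 172/483·749/1376 = 1/6 ✓
b·c³: 7808/6069·1/512 + (-3375/505172)·54872/3375 + 172/483·1 = 1/4 ✓
b·(c∘Ac): (-3375/505172)·104329/10125 + 172/483·749/1376 = 1/8 ✓
b·Ac²: (-3375/505172)·5491/10800 + 172/483·2681/11008 = 1/12 ✓
b·A²c: 172/483·161/1376 = 1/24 ✓; 4 stages ⇒ order 4.

4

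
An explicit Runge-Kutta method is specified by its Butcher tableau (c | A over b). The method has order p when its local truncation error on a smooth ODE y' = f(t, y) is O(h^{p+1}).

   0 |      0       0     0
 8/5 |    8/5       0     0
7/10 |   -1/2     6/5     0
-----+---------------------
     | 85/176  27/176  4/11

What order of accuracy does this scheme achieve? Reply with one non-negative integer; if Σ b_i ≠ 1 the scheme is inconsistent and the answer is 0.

2

b = (85/176, 27/176, 4/11)
c = (0, 8/5, 7/10)
Ac = (0, 0, 48/25)
Σ b_i: 85/176·1 + 27/176·1 + 4/11·1 = 1 ✓
b·c: 27/176·8/5 + 4/11·7/10 = 1/2 ✓
b·c²: 27/176·64/25 + 4/11·49/100 = 157/275 ≠ 1/3 ⇒ order 2.
b·Ac: 4/11·48/25 = 192/275 ≠ 1/6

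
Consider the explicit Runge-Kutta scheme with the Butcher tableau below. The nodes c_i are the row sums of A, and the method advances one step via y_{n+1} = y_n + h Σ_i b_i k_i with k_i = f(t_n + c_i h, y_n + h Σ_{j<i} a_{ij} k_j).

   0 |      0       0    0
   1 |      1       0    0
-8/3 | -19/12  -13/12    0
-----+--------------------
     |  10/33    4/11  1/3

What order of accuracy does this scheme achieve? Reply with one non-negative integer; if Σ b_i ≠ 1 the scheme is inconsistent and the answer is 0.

b = (10/33, 4/11, 1/3)
c = (0, 1, -8/3)
Ac = (0, 0, -13/12)
Σ b_i: 10/33·1 + 4/11·1 + 1/3·1 = 1 ✓
b·c: 4/11·1 + 1/3·(-8/3) = -52/99 ≠ 1/2 ⇒ order 1.

1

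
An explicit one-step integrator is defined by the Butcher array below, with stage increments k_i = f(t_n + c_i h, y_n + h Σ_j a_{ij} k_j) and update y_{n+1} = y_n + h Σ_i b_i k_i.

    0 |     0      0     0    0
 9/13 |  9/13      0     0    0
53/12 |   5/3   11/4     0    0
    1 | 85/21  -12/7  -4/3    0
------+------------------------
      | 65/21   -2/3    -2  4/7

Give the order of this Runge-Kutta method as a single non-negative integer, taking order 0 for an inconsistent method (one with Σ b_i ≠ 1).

1

b = (65/21, -2/3, -2, 4/7)
c = (0, 9/13, 53/12, 1)
Ac = (0, 0, 99/52, -5795/819)
Σ b_i: 65/21·1 + (-2/3)·1 + (-2)·1 + 4/7·1 = 1 ✓
b·c: (-2/3)·9/13 + (-2)·53/12 + 4/7·1 = -4763/546 ≠ 1/2 ⇒ order 1.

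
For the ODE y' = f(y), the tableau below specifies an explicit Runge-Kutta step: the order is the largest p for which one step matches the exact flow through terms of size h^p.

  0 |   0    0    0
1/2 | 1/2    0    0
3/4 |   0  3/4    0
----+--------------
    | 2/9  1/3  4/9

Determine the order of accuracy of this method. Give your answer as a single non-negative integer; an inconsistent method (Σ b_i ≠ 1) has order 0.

b = (2/9, 1/3, 4/9)
c = (0, 1/2, 3/4)
Ac = (0, 0, 3/8)
Σ b_i: 2/9·1 + 1/3·1 + 4/9·1 = 1 ✓
b·c: 1/3·1/2 + 4/9·3/4 = 1/2 ✓
b·c²: 1/3·1/4 + 4/9·9/16 = 1/3 ✓
b·Ac: 4/9·3/8 = 1/6 ✓; 3 stages ⇒ order 3.

3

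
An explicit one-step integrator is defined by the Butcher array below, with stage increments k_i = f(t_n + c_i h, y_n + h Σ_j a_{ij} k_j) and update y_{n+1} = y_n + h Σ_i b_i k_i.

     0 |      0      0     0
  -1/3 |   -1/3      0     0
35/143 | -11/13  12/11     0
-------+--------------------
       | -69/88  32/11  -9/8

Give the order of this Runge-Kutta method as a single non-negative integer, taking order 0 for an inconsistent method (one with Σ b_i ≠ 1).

1

b = (-69/88, 32/11, -9/8)
c = (0, -1/3, 35/143)
Ac = (0, 0, -4/11)
Σ b_i: (-69/88)·1 + 32/11·1 + (-9/8)·1 = 1 ✓
b·c: 32/11·(-1/3) + (-9/8)·35/143 = -4273/3432 ≠ 1/2 ⇒ order 1.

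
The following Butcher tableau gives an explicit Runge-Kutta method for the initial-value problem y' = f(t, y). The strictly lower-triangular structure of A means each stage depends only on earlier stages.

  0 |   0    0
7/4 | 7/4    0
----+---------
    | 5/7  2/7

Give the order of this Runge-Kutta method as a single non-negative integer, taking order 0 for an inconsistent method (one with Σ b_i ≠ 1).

2

b = (5/7, 2/7)
c = (0, 7/4)
Σ b_i: 5/7·1 + 2/7·1 = 1 ✓
b·c: 2/7·7/4 = 1/2 ✓; 2 stages ⇒ order 2.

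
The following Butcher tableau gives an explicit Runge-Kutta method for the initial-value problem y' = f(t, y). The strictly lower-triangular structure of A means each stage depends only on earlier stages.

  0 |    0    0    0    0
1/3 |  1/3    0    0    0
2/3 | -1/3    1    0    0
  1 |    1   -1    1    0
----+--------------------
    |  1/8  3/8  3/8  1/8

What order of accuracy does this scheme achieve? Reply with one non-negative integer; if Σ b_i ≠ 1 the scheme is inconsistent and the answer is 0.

4

b = (1/8, 3/8, 3/8, 1/8)
c = (0, 1/3, 2/3, 1)
Ac = (0, 0, 1/3, 1/3)
Σ b_i: 1/8·1 + 3/8·1 + 3/8·1 + 1/8·1 = 1 ✓
b·c: 3/8·1/3 + 3/8·2/3 + 1/8·1 = 1/2 ✓
b·c²: 3/8·1/9 + 3/8·4/9 + 1/8·1 = 1/3 ✓
b·Ac: 3/8·1/3 + 1/8·1/3 = 1/6 ✓
b·c³: 3/8·1/27 + 3/8·8/27 + 1/8·1 = 1/4 ✓
b·(c∘Ac): 3/8·2/9 + 1/8·1/3 = 1/8 ✓
b·Ac²: 3/8·1/9 + 1/8·1/3 = 1/12 ✓
b·A²c: 1/8·1/3 = 1/24 ✓; 4 stages ⇒ order 4.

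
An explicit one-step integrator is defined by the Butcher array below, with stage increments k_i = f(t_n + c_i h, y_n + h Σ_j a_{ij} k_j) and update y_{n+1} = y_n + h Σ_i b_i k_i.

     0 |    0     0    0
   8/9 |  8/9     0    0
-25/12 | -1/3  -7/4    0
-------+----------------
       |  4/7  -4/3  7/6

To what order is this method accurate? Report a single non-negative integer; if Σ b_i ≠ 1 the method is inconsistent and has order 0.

0

b = (4/7, -4/3, 7/6)
c = (0, 8/9, -25/12)
Ac = (0, 0, -14/9)
Σ b_i: 4/7·1 + (-4/3)·1 + 7/6·1 = 17/42 ≠ 1 ⇒ order 0.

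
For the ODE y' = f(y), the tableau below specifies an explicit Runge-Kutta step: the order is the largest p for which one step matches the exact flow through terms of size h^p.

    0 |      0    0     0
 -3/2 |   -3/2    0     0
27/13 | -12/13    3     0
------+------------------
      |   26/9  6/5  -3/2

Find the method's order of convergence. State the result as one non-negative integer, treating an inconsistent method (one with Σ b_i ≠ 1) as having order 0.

b = (26/9, 6/5, -3/2)
c = (0, -3/2, 27/13)
Ac = (0, 0, -9/2)
Σ b_i: 26/9·1 + 6/5·1 + (-3/2)·1 = 233/90 ≠ 1 ⇒ order 0.

0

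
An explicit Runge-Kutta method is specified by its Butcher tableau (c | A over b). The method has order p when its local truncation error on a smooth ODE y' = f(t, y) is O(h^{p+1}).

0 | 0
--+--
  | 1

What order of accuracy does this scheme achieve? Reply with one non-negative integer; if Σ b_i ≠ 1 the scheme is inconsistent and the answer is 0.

1

b = (1)
c = (0)
Σ b_i: 1·1 = 1 ✓; 1 stage ⇒ order 1.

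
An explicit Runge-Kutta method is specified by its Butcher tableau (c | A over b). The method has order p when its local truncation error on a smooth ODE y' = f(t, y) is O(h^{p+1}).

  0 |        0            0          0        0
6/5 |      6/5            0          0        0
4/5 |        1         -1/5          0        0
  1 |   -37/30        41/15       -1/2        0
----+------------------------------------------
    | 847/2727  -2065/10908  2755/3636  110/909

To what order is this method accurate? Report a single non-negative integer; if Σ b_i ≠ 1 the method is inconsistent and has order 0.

b = (847/2727, -2065/10908, 2755/3636, 110/909)
c = (0, 6/5, 4/5, 1)
Ac = (0, 0, -6/25, 72/25)
Σ b_i: 847/2727·1 + (-2065/10908)·1 + 2755/3636·1 + 110/909·1 = 1 ✓
b·c: (-2065/10908)·6/5 + 2755/3636·4/5 + 110/909·1 = 1/2 ✓
b·c²: (-2065/10908)·36/25 + 2755/3636·16/25 + 110/909·1 = 1/3 ✓
b·Ac: 2755/3636·(-6/25) + 110/909·72/25 = 1/6 ✓
b·c³: (-2065/10908)·216/125 + 2755/3636·64/125 + 110/909·1 = 4132/22725 ≠ 1/4 ⇒ order 3.
b·(c∘Ac): 2755/3636·(-24/125) + 110/909·72/25 = 1538/7575 ≠ 1/8
b·Ac²: 2755/3636·(-36/125) + 110/909·452/125 = 997/4545 ≠ 1/12
b·A²c: 110/909·3/25 = 22/1515 ≠ 1/24

3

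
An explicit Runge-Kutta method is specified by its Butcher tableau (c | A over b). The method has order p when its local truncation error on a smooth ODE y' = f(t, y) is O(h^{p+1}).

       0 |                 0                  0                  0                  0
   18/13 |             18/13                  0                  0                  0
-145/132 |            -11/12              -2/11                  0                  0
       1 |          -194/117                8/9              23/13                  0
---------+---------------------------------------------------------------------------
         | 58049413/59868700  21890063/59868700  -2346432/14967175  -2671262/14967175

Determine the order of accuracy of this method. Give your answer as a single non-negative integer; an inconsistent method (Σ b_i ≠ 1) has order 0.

3

b = (58049413/59868700, 21890063/59868700, -2346432/14967175, -2671262/14967175)
c = (0, 18/13, -145/132, 1)
Ac = (0, 0, -36/143, -1223/1716)
Σ b_i: 58049413/59868700·1 + 21890063/59868700·1 + (-2346432/14967175)·1 + (-2671262/14967175)·1 = 1 ✓
b·c: 21890063/59868700·18/13 + (-2346432/14967175)·(-145/132) + (-2671262/14967175)·1 = 1/2 ✓
b·c²: 21890063/59868700·324/169 + (-2346432/14967175)·21025/17424 + (-2671262/14967175)·1 = 1/3 ✓
b·Ac: (-2346432/14967175)·(-36/143) + (-2671262/14967175)·(-1223/1716) = 1/6 ✓
b·c³: 21890063/59868700·5832/2197 + (-2346432/14967175)·(-3048625/2299968) + (-2671262/14967175)·1 = 3852223333/3852550845 ≠ 1/4 ⇒ order 3.
b·(c∘Ac): (-2346432/14967175)·435/1573 + (-2671262/14967175)·(-1223/1716) = 97884763/1167439650 ≠ 1/8
b·Ac²: (-2346432/14967175)·(-648/1859) + (-2671262/14967175)·11304587/2944656 = -252627825347/400665287880 ≠ 1/12
b·A²c: (-2671262/14967175)·(-828/1859) = 201073176/2529452575 ≠ 1/24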